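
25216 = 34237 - 9021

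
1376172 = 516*2667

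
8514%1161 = 387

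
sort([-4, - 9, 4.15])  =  [ - 9,  -  4, 4.15 ]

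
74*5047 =373478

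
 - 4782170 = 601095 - 5383265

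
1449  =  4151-2702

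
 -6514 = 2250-8764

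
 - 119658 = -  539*222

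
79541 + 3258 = 82799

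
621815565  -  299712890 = 322102675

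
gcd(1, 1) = 1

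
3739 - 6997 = - 3258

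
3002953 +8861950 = 11864903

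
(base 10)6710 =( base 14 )2634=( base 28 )8FI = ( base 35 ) 5gp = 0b1101000110110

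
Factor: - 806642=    - 2^1*151^1 * 2671^1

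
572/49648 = 143/12412= 0.01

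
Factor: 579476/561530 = 289738/280765 = 2^1*5^( - 1)*233^( - 1)* 241^(  -  1 )*317^1*457^1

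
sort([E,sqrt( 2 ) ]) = [sqrt( 2 ),E ]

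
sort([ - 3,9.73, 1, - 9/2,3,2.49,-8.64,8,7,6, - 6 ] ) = [- 8.64,-6,-9/2, - 3 , 1,2.49,3, 6,7,8,  9.73 ]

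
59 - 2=57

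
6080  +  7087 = 13167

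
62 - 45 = 17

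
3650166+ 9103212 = 12753378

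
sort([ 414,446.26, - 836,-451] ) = [ - 836, - 451, 414, 446.26 ] 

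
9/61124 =9/61124 =0.00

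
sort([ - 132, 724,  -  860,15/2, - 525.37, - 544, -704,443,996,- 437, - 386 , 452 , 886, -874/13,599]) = [ -860, - 704, - 544, - 525.37, - 437, - 386, - 132,  -  874/13,15/2, 443, 452,599, 724 , 886,996 ]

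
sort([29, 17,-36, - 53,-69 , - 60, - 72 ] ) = [ -72, - 69,-60, - 53, - 36,17, 29 ]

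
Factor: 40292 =2^2*7^1*1439^1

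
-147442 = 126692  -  274134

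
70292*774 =54406008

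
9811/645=9811/645= 15.21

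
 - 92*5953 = -547676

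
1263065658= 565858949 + 697206709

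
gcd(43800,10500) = 300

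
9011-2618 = 6393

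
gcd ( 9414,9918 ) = 18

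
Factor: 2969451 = 3^2 * 43^1*7673^1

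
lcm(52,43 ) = 2236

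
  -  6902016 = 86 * (-80256)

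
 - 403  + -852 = -1255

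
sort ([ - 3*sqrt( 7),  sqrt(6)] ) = [ - 3*sqrt ( 7), sqrt( 6) ] 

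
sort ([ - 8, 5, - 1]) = [ - 8, - 1, 5]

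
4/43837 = 4/43837 = 0.00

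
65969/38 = 65969/38 = 1736.03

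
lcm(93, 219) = 6789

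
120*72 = 8640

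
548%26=2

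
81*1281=103761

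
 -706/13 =-706/13=- 54.31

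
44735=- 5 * (-8947 )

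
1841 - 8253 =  -6412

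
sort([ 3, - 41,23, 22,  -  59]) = [-59,  -  41, 3, 22, 23 ] 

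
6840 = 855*8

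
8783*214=1879562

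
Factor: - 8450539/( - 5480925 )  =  3^( - 1)*5^( - 2 )*107^1*73079^ (  -  1) * 78977^1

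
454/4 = 227/2 = 113.50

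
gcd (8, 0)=8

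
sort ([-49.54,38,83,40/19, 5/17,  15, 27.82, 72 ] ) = [-49.54, 5/17 , 40/19 , 15, 27.82, 38, 72, 83 ]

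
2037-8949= - 6912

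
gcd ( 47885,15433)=61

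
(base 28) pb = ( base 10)711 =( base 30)NL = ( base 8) 1307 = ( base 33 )li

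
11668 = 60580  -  48912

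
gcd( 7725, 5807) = 1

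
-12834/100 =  - 6417/50 = - 128.34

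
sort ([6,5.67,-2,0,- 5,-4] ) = [-5,-4,-2,0, 5.67 , 6]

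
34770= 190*183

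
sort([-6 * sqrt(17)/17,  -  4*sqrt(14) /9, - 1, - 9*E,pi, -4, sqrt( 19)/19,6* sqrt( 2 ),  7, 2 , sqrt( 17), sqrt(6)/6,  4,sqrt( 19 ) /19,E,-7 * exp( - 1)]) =[ - 9*E, - 4, - 7 * exp(- 1),-4*sqrt( 14)/9,  -  6 * sqrt(17)/17, - 1, sqrt(19 )/19,sqrt ( 19)/19, sqrt(6)/6,2,E,pi, 4, sqrt (17 ), 7,6*sqrt(  2)]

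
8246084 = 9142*902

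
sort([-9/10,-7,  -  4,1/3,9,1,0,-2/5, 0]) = [-7, - 4, - 9/10, - 2/5,0, 0,1/3, 1,9 ] 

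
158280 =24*6595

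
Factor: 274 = 2^1*137^1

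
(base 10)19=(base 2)10011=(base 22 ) j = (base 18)11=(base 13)16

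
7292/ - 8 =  - 1823/2= - 911.50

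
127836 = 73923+53913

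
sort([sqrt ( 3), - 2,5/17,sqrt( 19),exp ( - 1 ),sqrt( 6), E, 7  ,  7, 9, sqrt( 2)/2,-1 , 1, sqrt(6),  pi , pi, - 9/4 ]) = [ - 9/4, - 2,- 1,5/17,exp ( - 1),sqrt( 2 ) /2,1, sqrt(3),sqrt(6),  sqrt( 6), E , pi, pi, sqrt (19 ), 7,7,9] 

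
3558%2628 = 930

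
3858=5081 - 1223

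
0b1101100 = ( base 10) 108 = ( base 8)154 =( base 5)413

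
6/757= 6/757 = 0.01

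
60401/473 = 127 + 30/43 =127.70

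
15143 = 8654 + 6489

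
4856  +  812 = 5668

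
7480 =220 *34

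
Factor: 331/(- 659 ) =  - 331^1*659^( - 1 )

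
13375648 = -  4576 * (  -  2923) 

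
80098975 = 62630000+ 17468975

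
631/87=631/87  =  7.25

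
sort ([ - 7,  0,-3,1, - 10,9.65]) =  [  -  10,-7, - 3,0, 1,9.65 ]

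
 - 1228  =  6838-8066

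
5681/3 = 5681/3 = 1893.67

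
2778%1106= 566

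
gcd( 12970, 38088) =2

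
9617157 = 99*97143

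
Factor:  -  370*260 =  -96200 =- 2^3*5^2*13^1 * 37^1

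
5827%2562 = 703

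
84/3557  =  84/3557=0.02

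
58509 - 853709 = -795200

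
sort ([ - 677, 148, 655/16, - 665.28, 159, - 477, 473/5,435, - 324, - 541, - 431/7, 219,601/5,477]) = [ - 677, - 665.28 , - 541,  -  477, - 324, - 431/7,655/16,  473/5,601/5,148,  159,219,435,  477 ] 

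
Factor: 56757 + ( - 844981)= - 2^8*3079^1=- 788224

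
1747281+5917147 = 7664428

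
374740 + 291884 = 666624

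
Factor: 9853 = 59^1 * 167^1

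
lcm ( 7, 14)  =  14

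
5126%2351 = 424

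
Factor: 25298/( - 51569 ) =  - 2^1*13^1*53^( - 1)  =  - 26/53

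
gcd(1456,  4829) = 1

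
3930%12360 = 3930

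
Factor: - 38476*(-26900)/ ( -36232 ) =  - 129375550/4529 = - 2^1*5^2*7^( - 1 )*269^1* 647^(  -  1)*9619^1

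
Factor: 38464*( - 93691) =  - 3603730624 =-2^6*13^1*601^1*7207^1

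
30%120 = 30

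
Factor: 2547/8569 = 3^2*11^( - 1 )*19^( - 1)*41^( - 1)*283^1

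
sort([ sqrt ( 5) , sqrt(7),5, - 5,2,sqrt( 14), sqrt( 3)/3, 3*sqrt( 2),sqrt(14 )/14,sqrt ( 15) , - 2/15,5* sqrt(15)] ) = [ -5, - 2/15,  sqrt ( 14)/14,sqrt(3) /3,2, sqrt(5 ), sqrt( 7), sqrt( 14),  sqrt( 15 ),3*sqrt( 2),5, 5*sqrt(15)] 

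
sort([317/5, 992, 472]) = [317/5,472, 992 ] 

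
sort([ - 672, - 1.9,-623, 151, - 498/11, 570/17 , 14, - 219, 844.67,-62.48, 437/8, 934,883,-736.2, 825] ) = [ - 736.2, - 672, - 623, - 219, - 62.48,  -  498/11, - 1.9, 14, 570/17,  437/8, 151,825, 844.67, 883,934] 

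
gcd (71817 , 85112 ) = 1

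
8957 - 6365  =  2592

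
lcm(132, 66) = 132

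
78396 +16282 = 94678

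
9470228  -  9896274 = -426046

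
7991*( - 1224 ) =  - 9780984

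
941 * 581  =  546721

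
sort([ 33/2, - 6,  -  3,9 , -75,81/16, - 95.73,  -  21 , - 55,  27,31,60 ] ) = [ - 95.73 ,  -  75, - 55, - 21,-6, - 3,  81/16,9,33/2,27,  31 , 60]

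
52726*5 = 263630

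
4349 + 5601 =9950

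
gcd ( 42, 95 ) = 1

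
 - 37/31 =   -  2 + 25/31 = - 1.19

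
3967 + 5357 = 9324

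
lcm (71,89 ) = 6319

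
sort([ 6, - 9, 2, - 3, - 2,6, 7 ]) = [ - 9 , - 3, - 2,2,6,  6 , 7 ] 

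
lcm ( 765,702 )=59670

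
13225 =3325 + 9900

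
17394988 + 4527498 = 21922486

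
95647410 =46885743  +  48761667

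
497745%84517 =75160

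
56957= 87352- 30395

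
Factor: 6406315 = 5^1 *1281263^1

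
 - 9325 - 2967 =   -  12292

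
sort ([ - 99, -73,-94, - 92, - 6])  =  [  -  99,  -  94,-92, - 73,- 6]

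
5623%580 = 403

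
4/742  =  2/371 = 0.01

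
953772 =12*79481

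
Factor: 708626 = 2^1*354313^1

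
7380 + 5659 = 13039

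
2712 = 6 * 452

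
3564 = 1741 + 1823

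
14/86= 7/43 = 0.16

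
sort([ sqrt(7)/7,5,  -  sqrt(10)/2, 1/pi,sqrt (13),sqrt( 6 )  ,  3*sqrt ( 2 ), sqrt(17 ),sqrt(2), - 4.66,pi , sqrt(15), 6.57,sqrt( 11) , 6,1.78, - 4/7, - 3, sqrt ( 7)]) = [ - 4.66, - 3, - sqrt ( 10) /2, - 4/7, 1/pi, sqrt ( 7 ) /7,sqrt(2 ), 1.78, sqrt( 6),sqrt(7 ),  pi, sqrt(11 ),  sqrt( 13),sqrt( 15),  sqrt( 17), 3*sqrt(2 ),5,6,6.57 ]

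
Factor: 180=2^2*3^2 * 5^1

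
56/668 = 14/167 = 0.08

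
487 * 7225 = 3518575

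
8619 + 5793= 14412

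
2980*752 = 2240960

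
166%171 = 166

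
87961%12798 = 11173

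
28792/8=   3599 = 3599.00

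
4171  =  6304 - 2133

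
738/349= 738/349 = 2.11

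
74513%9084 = 1841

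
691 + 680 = 1371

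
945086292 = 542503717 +402582575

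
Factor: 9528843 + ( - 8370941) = 2^1*61^1*9491^1 = 1157902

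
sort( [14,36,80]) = [ 14,36,80] 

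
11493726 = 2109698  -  -9384028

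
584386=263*2222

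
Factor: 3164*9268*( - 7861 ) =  - 230515586672 = - 2^4*7^3 *113^1*331^1*1123^1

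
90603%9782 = 2565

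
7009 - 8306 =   -  1297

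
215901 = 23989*9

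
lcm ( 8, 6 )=24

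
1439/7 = 1439/7 = 205.57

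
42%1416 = 42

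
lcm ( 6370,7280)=50960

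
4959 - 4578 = 381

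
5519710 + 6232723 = 11752433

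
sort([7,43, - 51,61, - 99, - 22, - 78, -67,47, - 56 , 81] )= [  -  99, - 78, - 67, - 56, -51, - 22, 7, 43,  47, 61,81]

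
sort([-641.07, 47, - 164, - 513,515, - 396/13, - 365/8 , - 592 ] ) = [ - 641.07,-592, - 513, - 164, - 365/8,-396/13 , 47, 515]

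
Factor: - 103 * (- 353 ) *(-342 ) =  - 12434778 = - 2^1*3^2*19^1*103^1 * 353^1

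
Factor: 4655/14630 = 2^( - 1 )*7^1*11^( - 1)  =  7/22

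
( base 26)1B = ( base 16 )25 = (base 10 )37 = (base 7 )52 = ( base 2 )100101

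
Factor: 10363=43^1*241^1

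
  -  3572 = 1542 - 5114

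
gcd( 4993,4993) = 4993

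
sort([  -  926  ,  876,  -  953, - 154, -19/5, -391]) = [-953, - 926,-391, - 154, - 19/5, 876] 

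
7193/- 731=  - 7193/731 = - 9.84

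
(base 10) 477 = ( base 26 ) i9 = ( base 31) fc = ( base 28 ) H1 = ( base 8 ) 735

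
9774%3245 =39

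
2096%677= 65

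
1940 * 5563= 10792220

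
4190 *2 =8380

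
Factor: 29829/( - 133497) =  - 61/273 =-3^( - 1) * 7^( - 1)*13^( - 1) * 61^1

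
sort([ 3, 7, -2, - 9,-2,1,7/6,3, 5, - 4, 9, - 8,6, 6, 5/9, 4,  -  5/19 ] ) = [ - 9, - 8, - 4, - 2,  -  2, - 5/19,5/9, 1, 7/6, 3, 3, 4, 5,  6,6 , 7,9 ]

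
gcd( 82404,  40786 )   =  2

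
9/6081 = 3/2027 = 0.00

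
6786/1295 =5  +  311/1295 =5.24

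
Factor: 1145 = 5^1*229^1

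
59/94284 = 59/94284= 0.00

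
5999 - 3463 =2536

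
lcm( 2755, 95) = 2755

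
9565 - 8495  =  1070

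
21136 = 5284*4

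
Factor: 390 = 2^1*3^1 * 5^1*13^1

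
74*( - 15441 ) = -1142634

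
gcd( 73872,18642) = 6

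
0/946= 0 =0.00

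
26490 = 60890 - 34400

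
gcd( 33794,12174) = 2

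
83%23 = 14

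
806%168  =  134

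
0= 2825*0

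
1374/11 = 1374/11 =124.91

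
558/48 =93/8  =  11.62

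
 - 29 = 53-82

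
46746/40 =1168 + 13/20 = 1168.65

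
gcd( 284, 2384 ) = 4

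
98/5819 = 98/5819 = 0.02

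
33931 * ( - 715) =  - 24260665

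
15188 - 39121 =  - 23933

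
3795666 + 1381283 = 5176949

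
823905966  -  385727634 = 438178332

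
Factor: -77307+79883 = 2^4 * 7^1*23^1 = 2576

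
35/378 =5/54 = 0.09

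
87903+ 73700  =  161603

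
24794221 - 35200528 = - 10406307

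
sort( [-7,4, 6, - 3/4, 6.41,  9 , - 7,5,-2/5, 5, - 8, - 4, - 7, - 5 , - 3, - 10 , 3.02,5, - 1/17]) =[ - 10, - 8, - 7, - 7, - 7, - 5, - 4, - 3 , - 3/4, - 2/5, - 1/17, 3.02,4,5, 5,5,6, 6.41,9 ] 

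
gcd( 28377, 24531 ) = 3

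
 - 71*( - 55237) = 3921827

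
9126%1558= 1336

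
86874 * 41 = 3561834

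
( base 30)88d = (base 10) 7453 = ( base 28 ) 9e5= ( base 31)7ND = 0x1d1d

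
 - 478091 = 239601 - 717692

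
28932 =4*7233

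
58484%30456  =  28028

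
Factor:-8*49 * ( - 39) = 15288 = 2^3 * 3^1*7^2 * 13^1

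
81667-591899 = -510232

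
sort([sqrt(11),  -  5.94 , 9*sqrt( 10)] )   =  [ - 5.94, sqrt ( 11),9*sqrt (10 )] 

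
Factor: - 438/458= - 219/229 = - 3^1*73^1*229^( - 1) 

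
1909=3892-1983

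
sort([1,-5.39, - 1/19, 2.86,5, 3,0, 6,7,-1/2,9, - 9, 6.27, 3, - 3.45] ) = [- 9, - 5.39, - 3.45,  -  1/2, - 1/19, 0, 1,2.86, 3, 3, 5,6,  6.27,7,9 ] 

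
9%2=1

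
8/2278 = 4/1139 = 0.00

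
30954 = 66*469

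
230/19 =230/19 = 12.11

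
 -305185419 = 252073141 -557258560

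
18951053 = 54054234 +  - 35103181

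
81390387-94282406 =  - 12892019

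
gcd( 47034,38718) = 54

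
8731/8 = 1091 + 3/8 = 1091.38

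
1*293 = 293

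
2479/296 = 8 + 3/8 = 8.38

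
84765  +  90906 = 175671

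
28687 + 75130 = 103817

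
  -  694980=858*(- 810)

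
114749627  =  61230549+53519078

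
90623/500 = 181 + 123/500 = 181.25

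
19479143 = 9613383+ 9865760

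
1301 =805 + 496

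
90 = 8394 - 8304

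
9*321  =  2889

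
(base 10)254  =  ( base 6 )1102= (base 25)A4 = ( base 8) 376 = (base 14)142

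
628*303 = 190284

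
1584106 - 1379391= 204715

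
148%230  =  148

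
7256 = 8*907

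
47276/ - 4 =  - 11819  +  0/1= - 11819.00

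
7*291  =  2037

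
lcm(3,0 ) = 0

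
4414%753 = 649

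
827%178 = 115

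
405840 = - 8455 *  ( - 48)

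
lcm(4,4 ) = 4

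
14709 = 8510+6199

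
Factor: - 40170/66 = - 5^1*11^( - 1 )*13^1*103^1=-6695/11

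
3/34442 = 3/34442  =  0.00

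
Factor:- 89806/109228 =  - 541/658 = - 2^( - 1 )* 7^(-1 )*47^( -1 )*541^1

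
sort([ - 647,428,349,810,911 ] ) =[ - 647,349, 428,810,911]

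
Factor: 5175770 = 2^1 * 5^1*517577^1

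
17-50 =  -33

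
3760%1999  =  1761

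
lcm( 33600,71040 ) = 2486400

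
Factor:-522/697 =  - 2^1*3^2*17^( - 1)*29^1*41^( - 1) 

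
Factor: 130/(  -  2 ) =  - 5^1*  13^1 = - 65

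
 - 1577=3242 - 4819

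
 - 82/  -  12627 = 82/12627 = 0.01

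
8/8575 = 8/8575 = 0.00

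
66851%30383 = 6085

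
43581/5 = 43581/5 = 8716.20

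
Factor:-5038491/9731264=  -  2^( - 6 ) * 3^1*383^ ( - 1)*397^( - 1)*683^1* 2459^1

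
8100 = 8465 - 365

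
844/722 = 422/361 = 1.17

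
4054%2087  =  1967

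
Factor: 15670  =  2^1*5^1*1567^1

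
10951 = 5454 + 5497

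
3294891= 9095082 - 5800191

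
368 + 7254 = 7622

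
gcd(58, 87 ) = 29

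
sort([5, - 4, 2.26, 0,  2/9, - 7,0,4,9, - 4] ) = [ - 7, - 4,-4, 0,0,  2/9,2.26,4,5,9] 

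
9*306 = 2754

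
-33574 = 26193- 59767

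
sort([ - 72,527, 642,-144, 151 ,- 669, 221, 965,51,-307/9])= [ - 669, -144, - 72, - 307/9,51, 151,221, 527,642, 965]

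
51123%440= 83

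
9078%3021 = 15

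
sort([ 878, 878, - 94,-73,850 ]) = [-94, - 73,850, 878 , 878 ] 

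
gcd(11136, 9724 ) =4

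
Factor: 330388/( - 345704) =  - 151/158=- 2^( - 1 )*79^(-1)*151^1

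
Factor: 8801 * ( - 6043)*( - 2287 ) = 13^1* 677^1*2287^1 * 6043^1=121632821141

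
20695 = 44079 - 23384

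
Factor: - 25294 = -2^1*12647^1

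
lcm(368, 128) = 2944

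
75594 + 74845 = 150439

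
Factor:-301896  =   - 2^3*3^2*7^1 * 599^1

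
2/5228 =1/2614 = 0.00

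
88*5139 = 452232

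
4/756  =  1/189 = 0.01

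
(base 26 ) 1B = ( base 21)1G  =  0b100101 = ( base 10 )37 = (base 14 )29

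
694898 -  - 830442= 1525340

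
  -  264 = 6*( - 44 ) 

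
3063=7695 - 4632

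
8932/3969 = 2 + 142/567 = 2.25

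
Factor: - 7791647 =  - 109^1 * 71483^1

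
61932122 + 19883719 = 81815841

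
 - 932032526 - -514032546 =  -  417999980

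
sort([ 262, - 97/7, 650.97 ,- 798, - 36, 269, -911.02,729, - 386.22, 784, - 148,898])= [-911.02, - 798 , - 386.22, - 148, - 36, - 97/7,  262,269, 650.97, 729,  784, 898] 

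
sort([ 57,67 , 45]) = [45, 57,67]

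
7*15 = 105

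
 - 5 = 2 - 7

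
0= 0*48890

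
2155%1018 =119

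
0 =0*198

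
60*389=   23340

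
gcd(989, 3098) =1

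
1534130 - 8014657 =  - 6480527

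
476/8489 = 476/8489 = 0.06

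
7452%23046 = 7452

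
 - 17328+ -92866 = -110194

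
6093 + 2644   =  8737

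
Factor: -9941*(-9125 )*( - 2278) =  - 2^1*5^3*17^1 * 67^1 * 73^1* 9941^1 = - 206641081750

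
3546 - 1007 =2539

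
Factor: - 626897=  -  43^1*61^1*239^1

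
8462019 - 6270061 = 2191958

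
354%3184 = 354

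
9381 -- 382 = 9763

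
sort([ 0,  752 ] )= [ 0, 752 ] 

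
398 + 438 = 836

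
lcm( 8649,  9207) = 285417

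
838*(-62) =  - 51956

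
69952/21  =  69952/21 = 3331.05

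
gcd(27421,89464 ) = 1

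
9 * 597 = 5373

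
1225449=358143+867306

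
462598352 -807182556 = -344584204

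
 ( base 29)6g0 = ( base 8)12606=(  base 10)5510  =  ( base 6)41302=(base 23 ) a9d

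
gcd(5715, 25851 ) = 3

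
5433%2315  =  803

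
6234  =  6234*1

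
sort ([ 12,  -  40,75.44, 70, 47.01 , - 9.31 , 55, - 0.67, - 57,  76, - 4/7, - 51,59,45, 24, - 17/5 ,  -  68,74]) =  [ - 68, - 57 , - 51,- 40,  -  9.31, - 17/5,  -  0.67, - 4/7 , 12 , 24, 45,  47.01, 55,59, 70, 74,75.44, 76 ]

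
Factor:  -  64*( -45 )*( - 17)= - 2^6*3^2*5^1 * 17^1= -48960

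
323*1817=586891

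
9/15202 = 9/15202 = 0.00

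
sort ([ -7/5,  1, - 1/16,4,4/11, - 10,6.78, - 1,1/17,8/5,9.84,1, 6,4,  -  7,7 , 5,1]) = [ - 10, - 7,- 7/5,-1, - 1/16,1/17,  4/11,  1,1, 1,8/5, 4,4,  5, 6, 6.78,7, 9.84] 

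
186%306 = 186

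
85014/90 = 4723/5 = 944.60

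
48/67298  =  24/33649 = 0.00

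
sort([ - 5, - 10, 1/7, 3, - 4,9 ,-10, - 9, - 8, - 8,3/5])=[ -10,  -  10, -9, -8, - 8, - 5, - 4, 1/7,3/5, 3, 9] 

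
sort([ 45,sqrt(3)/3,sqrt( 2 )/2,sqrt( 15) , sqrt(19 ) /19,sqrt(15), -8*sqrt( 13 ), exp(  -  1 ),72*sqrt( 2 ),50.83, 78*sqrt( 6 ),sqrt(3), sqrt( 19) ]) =[ - 8*sqrt(13),sqrt( 19 )/19,  exp( - 1 ),  sqrt(3 )/3,sqrt( 2) /2,sqrt(3 ),sqrt(15 ),sqrt(15 ),sqrt( 19 ), 45,  50.83,72 * sqrt(2),78*sqrt(6)]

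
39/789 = 13/263 = 0.05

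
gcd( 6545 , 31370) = 5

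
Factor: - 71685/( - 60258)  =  23895/20086 = 2^(-1)*3^4*5^1*11^( - 2)*59^1*83^( - 1) 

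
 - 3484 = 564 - 4048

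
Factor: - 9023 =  - 7^1* 1289^1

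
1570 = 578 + 992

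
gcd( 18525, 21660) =285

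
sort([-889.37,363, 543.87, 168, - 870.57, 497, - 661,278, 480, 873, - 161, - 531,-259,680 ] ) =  [ - 889.37, - 870.57, - 661, - 531, - 259, - 161,168,278,363,480,497, 543.87  ,  680,  873] 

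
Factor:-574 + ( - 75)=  - 649 = - 11^1 * 59^1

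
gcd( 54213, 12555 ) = 3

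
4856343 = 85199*57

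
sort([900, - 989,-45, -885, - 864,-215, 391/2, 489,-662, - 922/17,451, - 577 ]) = [ - 989 , - 885 , - 864, - 662, - 577, - 215,-922/17,- 45, 391/2, 451, 489, 900 ]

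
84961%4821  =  3004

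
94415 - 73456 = 20959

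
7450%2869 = 1712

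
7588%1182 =496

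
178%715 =178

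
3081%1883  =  1198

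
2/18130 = 1/9065 = 0.00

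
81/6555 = 27/2185 = 0.01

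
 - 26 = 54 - 80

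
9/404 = 9/404 =0.02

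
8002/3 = 2667 + 1/3=2667.33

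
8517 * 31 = 264027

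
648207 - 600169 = 48038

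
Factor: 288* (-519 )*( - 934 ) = 139606848 = 2^6  *  3^3*173^1*467^1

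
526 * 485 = 255110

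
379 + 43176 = 43555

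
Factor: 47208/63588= 2^1*281^1 * 757^( - 1 ) =562/757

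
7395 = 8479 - 1084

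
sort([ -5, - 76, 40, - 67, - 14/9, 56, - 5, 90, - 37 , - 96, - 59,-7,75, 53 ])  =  [ - 96 , - 76, - 67, - 59, - 37, - 7 , - 5 ,-5, - 14/9 , 40, 53,56,75,90 ]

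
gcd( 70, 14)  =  14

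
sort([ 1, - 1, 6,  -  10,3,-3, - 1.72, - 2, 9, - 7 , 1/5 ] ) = [ - 10, - 7, - 3, - 2,-1.72, - 1,1/5,1 , 3,6, 9] 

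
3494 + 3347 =6841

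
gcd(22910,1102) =58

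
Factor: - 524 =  - 2^2*131^1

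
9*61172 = 550548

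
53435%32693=20742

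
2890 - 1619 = 1271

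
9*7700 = 69300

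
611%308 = 303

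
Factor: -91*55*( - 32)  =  160160= 2^5*5^1 * 7^1 *11^1*13^1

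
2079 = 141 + 1938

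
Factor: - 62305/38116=-85/52 = -  2^ ( - 2)*5^1*13^( -1)*17^1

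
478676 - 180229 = 298447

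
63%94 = 63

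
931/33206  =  931/33206=0.03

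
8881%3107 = 2667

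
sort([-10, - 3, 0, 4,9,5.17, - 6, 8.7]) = [ - 10,-6, - 3, 0,  4,5.17, 8.7,9]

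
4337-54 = 4283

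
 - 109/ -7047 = 109/7047 = 0.02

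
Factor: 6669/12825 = 13/25  =  5^( - 2)*13^1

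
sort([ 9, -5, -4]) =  [-5, - 4 , 9]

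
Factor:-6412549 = -11^1*13^1*44843^1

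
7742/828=9  +  145/414 = 9.35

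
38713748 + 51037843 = 89751591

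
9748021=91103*107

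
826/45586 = 413/22793=0.02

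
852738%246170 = 114228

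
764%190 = 4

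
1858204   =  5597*332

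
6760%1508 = 728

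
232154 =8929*26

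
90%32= 26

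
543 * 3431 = 1863033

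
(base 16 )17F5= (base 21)dj1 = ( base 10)6133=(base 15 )1c3d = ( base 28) 7n1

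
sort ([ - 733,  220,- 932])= [ - 932,-733, 220 ] 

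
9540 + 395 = 9935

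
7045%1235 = 870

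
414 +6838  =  7252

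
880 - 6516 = - 5636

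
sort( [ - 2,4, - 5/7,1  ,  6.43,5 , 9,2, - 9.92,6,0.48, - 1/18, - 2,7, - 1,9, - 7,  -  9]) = [-9.92, - 9, - 7, - 2,-2, - 1 , - 5/7, - 1/18, 0.48,1,2,4, 5, 6,6.43, 7 , 9, 9] 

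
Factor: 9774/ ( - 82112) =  - 2^( - 5 ) * 3^3*181^1*1283^( -1) = - 4887/41056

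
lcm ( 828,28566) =57132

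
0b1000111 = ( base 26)2J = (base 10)71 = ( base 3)2122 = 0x47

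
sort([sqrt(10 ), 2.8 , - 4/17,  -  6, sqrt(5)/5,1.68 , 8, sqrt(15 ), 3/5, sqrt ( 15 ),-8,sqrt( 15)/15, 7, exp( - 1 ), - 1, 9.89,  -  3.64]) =[ - 8, - 6, - 3.64, - 1,  -  4/17, sqrt(15)/15, exp ( - 1 ), sqrt(5)/5,  3/5,  1.68,  2.8, sqrt( 10),sqrt(15 ), sqrt( 15),7, 8,9.89] 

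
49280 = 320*154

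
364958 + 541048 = 906006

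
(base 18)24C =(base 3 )1000010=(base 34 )li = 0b1011011100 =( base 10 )732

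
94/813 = 94/813= 0.12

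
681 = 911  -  230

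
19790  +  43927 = 63717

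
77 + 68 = 145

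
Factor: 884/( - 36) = -221/9 = -3^( - 2 )*13^1*17^1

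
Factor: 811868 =2^2 * 202967^1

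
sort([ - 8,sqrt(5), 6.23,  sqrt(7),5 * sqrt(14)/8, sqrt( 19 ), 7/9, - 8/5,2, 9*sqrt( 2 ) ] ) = [ - 8, - 8/5, 7/9, 2,  sqrt (5 ), 5 * sqrt(14 ) /8, sqrt(7),sqrt( 19), 6.23,  9*  sqrt( 2) ] 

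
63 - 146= - 83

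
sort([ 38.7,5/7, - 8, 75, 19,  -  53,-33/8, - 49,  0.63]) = [ - 53, - 49,  -  8,  -  33/8,0.63, 5/7,19,38.7, 75]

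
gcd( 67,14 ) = 1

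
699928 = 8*87491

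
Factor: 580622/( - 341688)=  - 2^( - 2)*3^( - 1)*7^1 * 23^( - 1 ) * 67^1=- 469/276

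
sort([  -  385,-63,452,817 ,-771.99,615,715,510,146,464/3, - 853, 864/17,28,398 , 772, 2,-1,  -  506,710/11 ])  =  [ - 853,- 771.99, - 506,-385, - 63,  -  1, 2, 28,864/17,710/11,146, 464/3, 398 , 452,510,  615, 715,772 , 817 ]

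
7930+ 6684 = 14614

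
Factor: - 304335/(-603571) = 3^2*5^1*71^( - 1 )*6763^1* 8501^( - 1 ) 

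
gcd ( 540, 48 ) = 12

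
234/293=234/293 = 0.80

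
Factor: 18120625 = 5^4*79^1 * 367^1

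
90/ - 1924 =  -45/962 = - 0.05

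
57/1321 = 57/1321 = 0.04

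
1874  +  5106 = 6980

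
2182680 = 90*24252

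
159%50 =9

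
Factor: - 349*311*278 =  - 30173842 =- 2^1*139^1*311^1*349^1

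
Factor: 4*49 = 2^2*7^2 = 196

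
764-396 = 368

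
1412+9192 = 10604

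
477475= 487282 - 9807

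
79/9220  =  79/9220  =  0.01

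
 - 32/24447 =-32/24447 = - 0.00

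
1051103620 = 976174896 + 74928724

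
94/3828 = 47/1914 = 0.02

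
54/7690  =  27/3845 = 0.01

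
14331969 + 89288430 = 103620399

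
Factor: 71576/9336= 3^ ( - 1)*23^1  =  23/3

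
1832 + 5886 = 7718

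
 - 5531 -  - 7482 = 1951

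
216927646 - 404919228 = -187991582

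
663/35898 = 221/11966 =0.02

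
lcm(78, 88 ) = 3432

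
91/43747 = 91/43747 = 0.00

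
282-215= 67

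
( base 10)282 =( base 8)432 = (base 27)AC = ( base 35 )82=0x11A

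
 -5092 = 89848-94940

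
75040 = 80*938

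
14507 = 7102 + 7405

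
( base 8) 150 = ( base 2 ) 1101000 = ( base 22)4G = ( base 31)3b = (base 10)104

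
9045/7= 1292 + 1/7 = 1292.14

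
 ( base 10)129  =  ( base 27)4l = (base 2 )10000001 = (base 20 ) 69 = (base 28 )4H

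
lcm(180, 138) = 4140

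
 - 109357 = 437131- 546488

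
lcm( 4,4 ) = 4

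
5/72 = 5/72= 0.07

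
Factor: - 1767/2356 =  - 3/4 = - 2^(- 2 )*3^1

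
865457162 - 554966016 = 310491146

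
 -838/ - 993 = 838/993 = 0.84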